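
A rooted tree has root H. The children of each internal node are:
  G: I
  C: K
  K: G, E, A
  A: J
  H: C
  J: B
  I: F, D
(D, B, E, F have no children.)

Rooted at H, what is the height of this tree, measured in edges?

5

A deepest node is F, reached by H–C–K–G–I–F.
That path has 5 edges, so the height is 5.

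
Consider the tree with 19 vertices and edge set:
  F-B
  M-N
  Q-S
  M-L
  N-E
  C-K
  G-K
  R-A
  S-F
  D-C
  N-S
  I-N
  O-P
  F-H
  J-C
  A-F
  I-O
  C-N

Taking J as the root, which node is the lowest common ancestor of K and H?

C

K's ancestor chain is K, C, J and H's is H, F, S, N, C, J; they first meet at C.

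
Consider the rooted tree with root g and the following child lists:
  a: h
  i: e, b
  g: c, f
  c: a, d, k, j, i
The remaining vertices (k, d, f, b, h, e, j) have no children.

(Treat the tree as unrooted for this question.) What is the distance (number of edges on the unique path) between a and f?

3

Walking from a: a–c–g–f. Length 3.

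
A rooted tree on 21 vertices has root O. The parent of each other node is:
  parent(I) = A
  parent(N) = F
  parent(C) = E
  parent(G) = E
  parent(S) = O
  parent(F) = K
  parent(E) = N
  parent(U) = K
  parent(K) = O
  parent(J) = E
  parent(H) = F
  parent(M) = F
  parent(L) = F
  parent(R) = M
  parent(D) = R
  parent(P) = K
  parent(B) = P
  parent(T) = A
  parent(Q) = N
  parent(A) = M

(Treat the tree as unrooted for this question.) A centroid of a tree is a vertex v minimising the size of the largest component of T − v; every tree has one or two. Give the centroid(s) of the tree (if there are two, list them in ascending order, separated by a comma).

If F is removed the pieces have sizes 6, 6, 6, 1, 1, all ≤ ⌊21/2⌋ = 10.
Every other node leaves some component of size > 10, so the centroid is unique.

F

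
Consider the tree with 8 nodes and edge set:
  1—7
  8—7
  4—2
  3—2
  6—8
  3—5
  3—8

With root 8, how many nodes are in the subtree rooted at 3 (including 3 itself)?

4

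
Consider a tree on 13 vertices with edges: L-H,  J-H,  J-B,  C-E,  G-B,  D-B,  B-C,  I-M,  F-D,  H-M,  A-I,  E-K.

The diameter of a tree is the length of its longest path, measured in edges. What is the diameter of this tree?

8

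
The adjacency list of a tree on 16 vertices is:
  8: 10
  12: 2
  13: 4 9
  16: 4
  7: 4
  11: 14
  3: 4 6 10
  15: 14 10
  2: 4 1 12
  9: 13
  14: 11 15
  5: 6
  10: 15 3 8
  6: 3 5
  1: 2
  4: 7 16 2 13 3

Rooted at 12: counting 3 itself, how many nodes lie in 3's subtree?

8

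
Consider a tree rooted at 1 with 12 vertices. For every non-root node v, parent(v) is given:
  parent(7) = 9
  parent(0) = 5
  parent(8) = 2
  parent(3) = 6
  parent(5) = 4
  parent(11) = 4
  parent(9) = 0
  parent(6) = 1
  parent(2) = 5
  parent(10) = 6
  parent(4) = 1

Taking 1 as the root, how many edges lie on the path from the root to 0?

3

1 – 4 – 5 – 0 — 3 edges.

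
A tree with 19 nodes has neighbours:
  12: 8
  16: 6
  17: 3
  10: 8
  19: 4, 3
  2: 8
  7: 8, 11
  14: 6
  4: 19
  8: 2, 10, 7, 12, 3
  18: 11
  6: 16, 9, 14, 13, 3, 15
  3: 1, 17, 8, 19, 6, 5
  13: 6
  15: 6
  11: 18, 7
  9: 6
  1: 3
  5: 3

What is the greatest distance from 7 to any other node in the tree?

A farthest node from 7 is 14 (9, 16, 13, 15, 4 also at distance 4).
The path 7-8-3-6-14 has 4 edges.

4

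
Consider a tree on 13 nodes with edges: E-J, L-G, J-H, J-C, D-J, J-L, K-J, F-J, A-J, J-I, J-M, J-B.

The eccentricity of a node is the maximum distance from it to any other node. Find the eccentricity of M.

3

A farthest node from M is G.
The path M-J-L-G has 3 edges.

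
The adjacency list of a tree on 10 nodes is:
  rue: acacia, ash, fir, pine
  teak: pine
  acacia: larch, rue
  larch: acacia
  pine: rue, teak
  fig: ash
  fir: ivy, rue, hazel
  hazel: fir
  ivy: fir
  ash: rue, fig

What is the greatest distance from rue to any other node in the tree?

2

Distances from rue peak at 2, attained at ivy (fig, larch, teak, hazel also at distance 2).
rue-fir-ivy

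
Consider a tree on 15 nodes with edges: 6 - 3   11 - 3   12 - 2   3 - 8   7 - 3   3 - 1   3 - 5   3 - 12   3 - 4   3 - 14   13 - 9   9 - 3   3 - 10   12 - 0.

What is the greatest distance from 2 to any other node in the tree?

4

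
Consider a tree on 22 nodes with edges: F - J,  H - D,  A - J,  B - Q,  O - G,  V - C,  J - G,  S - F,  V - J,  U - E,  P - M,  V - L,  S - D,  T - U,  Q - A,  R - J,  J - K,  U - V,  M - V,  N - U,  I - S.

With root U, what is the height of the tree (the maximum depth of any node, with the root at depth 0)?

The longest root-to-leaf path is U-V-J-F-S-D-H (6 edges).

6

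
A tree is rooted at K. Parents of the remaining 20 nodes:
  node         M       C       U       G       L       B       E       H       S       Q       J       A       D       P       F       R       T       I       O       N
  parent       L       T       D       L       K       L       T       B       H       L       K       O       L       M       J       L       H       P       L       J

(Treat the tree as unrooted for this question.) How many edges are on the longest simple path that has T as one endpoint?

6

Distances from T peak at 6, attained at N (I, F also at distance 6).
T-H-B-L-K-J-N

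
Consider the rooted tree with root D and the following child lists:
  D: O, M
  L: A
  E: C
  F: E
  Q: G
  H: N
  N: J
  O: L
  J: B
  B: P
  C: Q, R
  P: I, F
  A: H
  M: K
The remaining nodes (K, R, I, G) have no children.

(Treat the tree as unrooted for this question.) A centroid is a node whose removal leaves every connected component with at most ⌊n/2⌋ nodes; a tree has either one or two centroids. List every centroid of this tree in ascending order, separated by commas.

Removing J splits the tree into components of sizes 9, 8; the largest is 9 ≤ ⌊18/2⌋ = 9.
Its neighbour B also leaves a largest component of size 9, so both are centroids.

B, J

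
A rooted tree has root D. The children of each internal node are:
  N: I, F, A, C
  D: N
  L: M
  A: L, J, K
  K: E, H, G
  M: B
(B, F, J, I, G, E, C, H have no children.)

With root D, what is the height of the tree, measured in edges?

5

A deepest node is B, reached by D-N-A-L-M-B.
That path has 5 edges, so the height is 5.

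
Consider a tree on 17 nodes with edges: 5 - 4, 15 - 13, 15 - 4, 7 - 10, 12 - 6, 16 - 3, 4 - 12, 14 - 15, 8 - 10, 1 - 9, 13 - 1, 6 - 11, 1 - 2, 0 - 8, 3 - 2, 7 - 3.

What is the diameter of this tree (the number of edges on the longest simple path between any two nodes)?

Starting from 11, a farthest node is 0 at distance 12.
One longest path: 11-6-12-4-15-13-1-2-3-7-10-8-0.
So the diameter is 12.

12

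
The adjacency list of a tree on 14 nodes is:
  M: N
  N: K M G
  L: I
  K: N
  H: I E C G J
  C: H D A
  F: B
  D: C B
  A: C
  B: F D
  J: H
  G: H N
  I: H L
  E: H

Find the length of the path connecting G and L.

The path is G – H – I – L, which has 3 edges.

3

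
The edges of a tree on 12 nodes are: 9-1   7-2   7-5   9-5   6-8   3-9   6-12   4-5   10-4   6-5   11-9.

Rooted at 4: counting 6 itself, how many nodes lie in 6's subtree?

3

The subtree rooted at 6 contains: 6, 8, 12 — 3 nodes.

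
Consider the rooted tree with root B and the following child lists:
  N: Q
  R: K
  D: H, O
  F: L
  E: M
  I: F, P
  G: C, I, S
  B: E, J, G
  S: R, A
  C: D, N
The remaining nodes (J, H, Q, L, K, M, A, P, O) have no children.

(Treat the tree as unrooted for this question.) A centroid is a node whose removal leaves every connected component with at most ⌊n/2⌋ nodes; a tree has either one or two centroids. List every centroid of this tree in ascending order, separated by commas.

G

If G is removed the pieces have sizes 6, 4, 4, 4, all ≤ ⌊19/2⌋ = 9.
Every other node leaves some component of size > 9, so the centroid is unique.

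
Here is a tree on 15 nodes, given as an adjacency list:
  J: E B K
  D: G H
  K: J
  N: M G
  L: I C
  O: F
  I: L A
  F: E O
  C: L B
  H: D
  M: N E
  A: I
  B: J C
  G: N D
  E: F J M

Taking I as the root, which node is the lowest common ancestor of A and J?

Path A→root: A I; path J→root: J B C L I.
First common node: I.

I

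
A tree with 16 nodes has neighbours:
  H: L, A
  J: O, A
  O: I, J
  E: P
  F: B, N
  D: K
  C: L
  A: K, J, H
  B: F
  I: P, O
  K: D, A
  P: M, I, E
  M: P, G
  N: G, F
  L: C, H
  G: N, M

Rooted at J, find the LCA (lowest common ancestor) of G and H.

J

G's ancestor chain is G, M, P, I, O, J and H's is H, A, J; they first meet at J.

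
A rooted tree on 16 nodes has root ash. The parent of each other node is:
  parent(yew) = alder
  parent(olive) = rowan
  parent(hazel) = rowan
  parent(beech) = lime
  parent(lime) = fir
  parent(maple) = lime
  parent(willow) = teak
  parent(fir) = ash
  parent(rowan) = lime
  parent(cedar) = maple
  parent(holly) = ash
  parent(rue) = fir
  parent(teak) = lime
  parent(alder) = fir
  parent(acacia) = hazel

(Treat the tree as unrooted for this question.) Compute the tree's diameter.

A longest path is holly–ash–fir–lime–rowan–hazel–acacia, with 6 edges.

6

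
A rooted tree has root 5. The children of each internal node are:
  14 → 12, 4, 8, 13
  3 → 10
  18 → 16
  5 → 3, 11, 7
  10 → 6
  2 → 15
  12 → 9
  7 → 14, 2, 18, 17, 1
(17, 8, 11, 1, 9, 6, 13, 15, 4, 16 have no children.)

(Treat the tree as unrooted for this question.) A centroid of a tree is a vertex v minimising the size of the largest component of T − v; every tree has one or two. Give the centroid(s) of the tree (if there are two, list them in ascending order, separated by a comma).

7

Removing 7 splits the tree into components of sizes 6, 5, 2, 2, 1, 1; the largest is 6 ≤ ⌊18/2⌋ = 9.
No neighbour of 7 does as well, so 7 is the unique centroid.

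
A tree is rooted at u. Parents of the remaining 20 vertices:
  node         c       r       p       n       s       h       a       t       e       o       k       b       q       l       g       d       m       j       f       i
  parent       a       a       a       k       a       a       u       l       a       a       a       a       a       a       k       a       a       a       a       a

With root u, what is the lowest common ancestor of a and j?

a's ancestor chain is a, u and j's is j, a, u; they first meet at a.

a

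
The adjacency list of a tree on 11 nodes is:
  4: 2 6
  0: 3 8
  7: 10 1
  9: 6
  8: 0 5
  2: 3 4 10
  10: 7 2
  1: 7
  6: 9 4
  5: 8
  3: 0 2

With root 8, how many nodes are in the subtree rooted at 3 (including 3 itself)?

8

The subtree rooted at 3 contains: 3, 2, 4, 10, 6, 7, 9, 1 — 8 nodes.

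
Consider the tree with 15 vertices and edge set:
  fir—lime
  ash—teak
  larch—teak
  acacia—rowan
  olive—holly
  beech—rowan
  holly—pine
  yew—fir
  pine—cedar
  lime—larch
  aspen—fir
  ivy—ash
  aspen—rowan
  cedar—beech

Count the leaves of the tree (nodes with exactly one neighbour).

Exactly 4 nodes have a single neighbour: acacia, ivy, olive, yew.

4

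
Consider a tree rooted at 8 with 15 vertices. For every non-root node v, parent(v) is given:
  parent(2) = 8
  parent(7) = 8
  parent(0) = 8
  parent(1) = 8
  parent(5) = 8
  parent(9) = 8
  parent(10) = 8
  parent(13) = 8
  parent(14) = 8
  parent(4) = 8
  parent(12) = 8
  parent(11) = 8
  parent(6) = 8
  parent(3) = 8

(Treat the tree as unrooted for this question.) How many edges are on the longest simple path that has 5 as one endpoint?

2

Distances from 5 peak at 2, attained at 12 (11, 10, 9, 0, 2, 7, 3, 4, 13, 1, 14, 6 also at distance 2).
5–8–12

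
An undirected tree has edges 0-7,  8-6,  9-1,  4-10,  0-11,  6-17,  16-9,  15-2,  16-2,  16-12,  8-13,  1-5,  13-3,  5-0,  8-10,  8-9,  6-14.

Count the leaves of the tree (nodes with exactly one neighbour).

8

Exactly 8 nodes have a single neighbour: 3, 4, 7, 11, 12, 14, 15, 17.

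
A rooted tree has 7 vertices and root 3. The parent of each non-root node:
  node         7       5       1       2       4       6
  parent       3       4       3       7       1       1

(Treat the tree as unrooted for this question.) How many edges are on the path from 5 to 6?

Walking from 5: 5 – 4 – 1 – 6. Length 3.

3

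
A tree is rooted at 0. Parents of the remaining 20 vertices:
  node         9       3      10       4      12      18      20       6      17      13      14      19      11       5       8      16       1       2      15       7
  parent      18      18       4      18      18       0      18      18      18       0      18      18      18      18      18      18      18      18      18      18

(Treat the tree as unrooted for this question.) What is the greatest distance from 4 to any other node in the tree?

Distances from 4 peak at 3, attained at 13.
4 – 18 – 0 – 13

3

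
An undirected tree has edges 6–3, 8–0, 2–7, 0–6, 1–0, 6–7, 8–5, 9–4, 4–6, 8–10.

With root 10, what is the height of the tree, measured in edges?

5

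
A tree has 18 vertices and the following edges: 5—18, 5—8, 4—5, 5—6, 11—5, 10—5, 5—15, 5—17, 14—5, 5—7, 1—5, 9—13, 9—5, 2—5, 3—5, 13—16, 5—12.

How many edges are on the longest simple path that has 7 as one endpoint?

4

Distances from 7 peak at 4, attained at 16.
7 – 5 – 9 – 13 – 16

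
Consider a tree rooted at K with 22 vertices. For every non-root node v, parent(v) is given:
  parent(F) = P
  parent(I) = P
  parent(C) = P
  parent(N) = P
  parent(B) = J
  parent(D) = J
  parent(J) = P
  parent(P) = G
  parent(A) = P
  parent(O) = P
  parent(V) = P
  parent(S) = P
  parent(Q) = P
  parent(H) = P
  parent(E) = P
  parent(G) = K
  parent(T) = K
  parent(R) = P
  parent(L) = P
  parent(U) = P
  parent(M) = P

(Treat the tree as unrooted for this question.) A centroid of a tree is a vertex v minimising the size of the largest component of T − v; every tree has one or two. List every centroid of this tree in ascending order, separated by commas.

P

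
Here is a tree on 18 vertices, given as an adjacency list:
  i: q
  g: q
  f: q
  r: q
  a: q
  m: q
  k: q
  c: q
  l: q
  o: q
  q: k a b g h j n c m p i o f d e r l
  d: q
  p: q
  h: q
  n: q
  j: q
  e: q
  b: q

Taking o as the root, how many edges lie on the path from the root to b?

2

Climbing from b to the root: b – q – o. That's 2 steps.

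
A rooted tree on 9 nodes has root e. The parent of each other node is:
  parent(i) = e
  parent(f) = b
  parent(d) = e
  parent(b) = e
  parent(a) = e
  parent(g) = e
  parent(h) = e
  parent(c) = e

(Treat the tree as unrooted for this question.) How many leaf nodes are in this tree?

Exactly 7 nodes have a single neighbour: a, c, d, f, g, h, i.

7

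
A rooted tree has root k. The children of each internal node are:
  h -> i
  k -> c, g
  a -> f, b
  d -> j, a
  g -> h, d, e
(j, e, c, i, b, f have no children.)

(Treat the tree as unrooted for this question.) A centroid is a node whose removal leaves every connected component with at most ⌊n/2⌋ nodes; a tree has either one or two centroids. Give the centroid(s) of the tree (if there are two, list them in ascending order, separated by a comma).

g

Delete g: the remaining components have sizes 5, 2, 2, 1. Max 5 ≤ 5, so g is a centroid.
Every other node leaves some component of size > 5, so the centroid is unique.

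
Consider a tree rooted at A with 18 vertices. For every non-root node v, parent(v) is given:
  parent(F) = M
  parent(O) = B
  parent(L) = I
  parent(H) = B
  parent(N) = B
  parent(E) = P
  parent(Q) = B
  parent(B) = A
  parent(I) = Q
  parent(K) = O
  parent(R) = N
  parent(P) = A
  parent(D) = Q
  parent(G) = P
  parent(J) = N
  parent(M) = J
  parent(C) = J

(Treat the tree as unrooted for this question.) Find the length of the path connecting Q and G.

4

The path is Q–B–A–P–G, which has 4 edges.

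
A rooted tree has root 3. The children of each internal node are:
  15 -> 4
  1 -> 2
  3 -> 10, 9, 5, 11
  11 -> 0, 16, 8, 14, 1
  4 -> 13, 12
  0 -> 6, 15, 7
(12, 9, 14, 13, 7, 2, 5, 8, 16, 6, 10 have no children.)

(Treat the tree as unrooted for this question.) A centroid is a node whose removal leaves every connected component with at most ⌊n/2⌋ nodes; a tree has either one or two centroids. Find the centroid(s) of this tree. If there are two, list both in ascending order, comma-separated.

11

Removing 11 splits the tree into components of sizes 7, 4, 2, 1, 1, 1; the largest is 7 ≤ ⌊17/2⌋ = 8.
No neighbour of 11 does as well, so 11 is the unique centroid.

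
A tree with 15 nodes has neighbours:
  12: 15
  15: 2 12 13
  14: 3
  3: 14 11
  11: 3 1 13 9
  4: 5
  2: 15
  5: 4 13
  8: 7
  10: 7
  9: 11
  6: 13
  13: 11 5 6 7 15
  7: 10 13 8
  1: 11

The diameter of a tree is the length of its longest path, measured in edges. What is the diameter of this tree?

5

Starting from 14, a farthest node is 4 at distance 5.
One longest path: 14 - 3 - 11 - 13 - 5 - 4.
So the diameter is 5.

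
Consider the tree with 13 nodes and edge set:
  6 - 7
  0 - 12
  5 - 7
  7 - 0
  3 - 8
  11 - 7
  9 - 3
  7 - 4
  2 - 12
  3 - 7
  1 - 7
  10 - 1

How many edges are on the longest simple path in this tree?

BFS from 2 reaches 8 last, at distance 5; BFS from 8 confirms no node is farther.
Path: 2–12–0–7–3–8.

5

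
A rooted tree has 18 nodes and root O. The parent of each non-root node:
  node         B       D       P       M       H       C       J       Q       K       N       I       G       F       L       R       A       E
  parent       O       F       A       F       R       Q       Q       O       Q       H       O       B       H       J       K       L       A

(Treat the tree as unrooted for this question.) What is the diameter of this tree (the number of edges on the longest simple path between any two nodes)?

9

A longest path is M-F-H-R-K-Q-J-L-A-P, with 9 edges.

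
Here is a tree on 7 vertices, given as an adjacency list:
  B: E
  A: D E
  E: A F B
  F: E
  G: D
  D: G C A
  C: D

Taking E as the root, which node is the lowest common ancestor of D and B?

E

D's ancestor chain is D, A, E and B's is B, E; they first meet at E.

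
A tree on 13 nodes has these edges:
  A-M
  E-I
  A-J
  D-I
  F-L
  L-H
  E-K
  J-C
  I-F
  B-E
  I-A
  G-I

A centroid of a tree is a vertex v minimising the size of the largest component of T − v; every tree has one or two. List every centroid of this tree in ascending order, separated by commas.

Removing I splits the tree into components of sizes 4, 3, 3, 1, 1; the largest is 4 ≤ ⌊13/2⌋ = 6.
Every other node leaves some component of size > 6, so the centroid is unique.

I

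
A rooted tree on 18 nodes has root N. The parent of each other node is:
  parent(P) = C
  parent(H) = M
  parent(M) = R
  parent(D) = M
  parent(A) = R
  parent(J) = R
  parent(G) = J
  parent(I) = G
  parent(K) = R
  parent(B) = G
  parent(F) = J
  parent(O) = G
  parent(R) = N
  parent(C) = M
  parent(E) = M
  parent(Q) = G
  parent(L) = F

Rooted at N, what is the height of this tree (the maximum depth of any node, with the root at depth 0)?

4

I sits deepest: N → R → J → G → I — 4 edges from the root.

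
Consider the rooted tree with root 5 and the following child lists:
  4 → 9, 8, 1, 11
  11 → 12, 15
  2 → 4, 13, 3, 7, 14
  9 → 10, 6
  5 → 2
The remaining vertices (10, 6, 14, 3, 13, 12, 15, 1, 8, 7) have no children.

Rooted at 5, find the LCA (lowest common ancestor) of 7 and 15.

2

Path 7→root: 7 2 5; path 15→root: 15 11 4 2 5.
First common node: 2.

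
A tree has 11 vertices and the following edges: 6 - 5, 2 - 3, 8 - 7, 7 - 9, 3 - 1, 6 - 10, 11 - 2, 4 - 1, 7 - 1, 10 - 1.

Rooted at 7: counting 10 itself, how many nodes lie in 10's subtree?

The subtree rooted at 10 contains: 10, 6, 5 — 3 nodes.

3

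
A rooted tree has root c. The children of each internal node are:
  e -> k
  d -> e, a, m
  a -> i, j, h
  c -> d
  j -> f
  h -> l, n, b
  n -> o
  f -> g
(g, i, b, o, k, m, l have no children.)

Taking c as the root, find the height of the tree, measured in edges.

5

g sits deepest: c–d–a–j–f–g — 5 edges from the root.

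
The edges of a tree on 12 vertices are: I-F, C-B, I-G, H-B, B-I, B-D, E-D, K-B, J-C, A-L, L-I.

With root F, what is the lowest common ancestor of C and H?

B

Ancestors of C (toward the root): C, B, I, F.
Ancestors of H: H, B, I, F.
The deepest node appearing in both lists is B.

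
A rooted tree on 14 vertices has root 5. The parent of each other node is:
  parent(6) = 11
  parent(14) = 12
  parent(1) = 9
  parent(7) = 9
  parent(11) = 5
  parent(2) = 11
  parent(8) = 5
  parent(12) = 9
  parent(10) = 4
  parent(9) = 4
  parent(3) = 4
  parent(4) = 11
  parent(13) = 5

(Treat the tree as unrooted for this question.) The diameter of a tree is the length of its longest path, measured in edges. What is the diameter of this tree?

A longest path is 14 - 12 - 9 - 4 - 11 - 5 - 13, with 6 edges.

6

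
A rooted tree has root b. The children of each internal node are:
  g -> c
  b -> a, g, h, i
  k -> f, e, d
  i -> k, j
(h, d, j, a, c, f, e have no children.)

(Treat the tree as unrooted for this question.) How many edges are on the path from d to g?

4

d – k – i – b – g: 4 edges.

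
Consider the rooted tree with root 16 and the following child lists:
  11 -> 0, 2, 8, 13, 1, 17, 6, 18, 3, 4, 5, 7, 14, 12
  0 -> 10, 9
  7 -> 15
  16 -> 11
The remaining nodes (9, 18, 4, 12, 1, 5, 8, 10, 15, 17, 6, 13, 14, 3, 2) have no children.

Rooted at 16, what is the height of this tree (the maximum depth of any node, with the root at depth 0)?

3

15 sits deepest: 16 → 11 → 7 → 15 — 3 edges from the root.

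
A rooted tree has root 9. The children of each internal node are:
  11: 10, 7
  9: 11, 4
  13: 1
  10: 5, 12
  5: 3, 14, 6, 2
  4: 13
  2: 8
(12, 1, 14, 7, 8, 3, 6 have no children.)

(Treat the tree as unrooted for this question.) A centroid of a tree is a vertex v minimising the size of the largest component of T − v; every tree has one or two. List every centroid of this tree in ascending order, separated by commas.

Delete 10: the remaining components have sizes 6, 6, 1. Max 6 ≤ 7, so 10 is a centroid.
No neighbour of 10 does as well, so 10 is the unique centroid.

10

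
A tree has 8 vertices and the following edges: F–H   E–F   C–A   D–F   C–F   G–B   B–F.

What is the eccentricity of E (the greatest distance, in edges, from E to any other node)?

3

The node farthest from E is A (G also at distance 3), via E-F-C-A — 3 edges.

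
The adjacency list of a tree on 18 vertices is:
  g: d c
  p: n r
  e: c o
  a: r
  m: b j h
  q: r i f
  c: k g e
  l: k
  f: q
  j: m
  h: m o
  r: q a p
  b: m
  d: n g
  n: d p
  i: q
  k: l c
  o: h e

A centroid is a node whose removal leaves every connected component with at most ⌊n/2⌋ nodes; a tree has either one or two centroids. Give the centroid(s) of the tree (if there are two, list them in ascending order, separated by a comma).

If c is removed the pieces have sizes 9, 6, 2, all ≤ ⌊18/2⌋ = 9.
Its neighbour g also leaves a largest component of size 9, so both are centroids.

c, g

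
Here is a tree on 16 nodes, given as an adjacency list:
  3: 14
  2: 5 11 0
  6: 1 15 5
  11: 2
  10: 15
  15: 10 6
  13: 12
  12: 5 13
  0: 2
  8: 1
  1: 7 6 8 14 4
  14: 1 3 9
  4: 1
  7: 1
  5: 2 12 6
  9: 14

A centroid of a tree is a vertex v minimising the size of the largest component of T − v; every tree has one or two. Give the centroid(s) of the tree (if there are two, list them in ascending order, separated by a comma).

If 6 is removed the pieces have sizes 7, 6, 2, all ≤ ⌊16/2⌋ = 8.
No neighbour of 6 does as well, so 6 is the unique centroid.

6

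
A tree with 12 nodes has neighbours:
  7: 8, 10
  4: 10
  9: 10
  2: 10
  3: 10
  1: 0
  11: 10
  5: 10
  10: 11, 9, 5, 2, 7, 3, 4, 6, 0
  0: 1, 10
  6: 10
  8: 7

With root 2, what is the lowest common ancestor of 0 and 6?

Ancestors of 0 (toward the root): 0, 10, 2.
Ancestors of 6: 6, 10, 2.
The deepest node appearing in both lists is 10.

10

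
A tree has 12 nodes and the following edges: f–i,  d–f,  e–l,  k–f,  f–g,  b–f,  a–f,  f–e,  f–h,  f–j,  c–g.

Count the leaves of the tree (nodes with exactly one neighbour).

9

Degree-1 nodes: a, b, c, d, h, i, j, k, l — 9 of them.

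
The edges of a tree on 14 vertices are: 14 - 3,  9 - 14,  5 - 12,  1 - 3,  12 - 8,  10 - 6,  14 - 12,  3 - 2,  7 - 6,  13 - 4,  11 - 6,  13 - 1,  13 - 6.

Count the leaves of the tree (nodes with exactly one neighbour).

Exactly 8 nodes have a single neighbour: 2, 4, 5, 7, 8, 9, 10, 11.

8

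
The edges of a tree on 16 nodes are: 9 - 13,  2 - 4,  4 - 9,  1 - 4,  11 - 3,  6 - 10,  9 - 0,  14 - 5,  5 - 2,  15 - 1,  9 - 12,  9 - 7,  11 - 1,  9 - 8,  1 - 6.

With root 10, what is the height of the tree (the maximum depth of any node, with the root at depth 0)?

14 sits deepest: 10-6-1-4-2-5-14 — 6 edges from the root.

6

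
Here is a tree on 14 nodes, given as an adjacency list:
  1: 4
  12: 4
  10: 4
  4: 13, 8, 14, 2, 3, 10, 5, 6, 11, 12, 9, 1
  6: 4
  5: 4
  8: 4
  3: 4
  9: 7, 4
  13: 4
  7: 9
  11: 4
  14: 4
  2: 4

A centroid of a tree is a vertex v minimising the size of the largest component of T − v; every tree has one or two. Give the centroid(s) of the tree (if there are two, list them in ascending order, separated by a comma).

4

Removing 4 splits the tree into components of sizes 2, 1, 1, 1, 1, 1, 1, 1, 1, 1, 1, 1; the largest is 2 ≤ ⌊14/2⌋ = 7.
No neighbour of 4 does as well, so 4 is the unique centroid.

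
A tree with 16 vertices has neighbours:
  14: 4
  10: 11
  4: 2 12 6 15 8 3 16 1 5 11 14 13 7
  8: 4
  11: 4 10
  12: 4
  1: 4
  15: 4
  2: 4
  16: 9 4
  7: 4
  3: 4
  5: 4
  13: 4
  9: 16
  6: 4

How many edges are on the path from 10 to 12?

Walking from 10: 10–11–4–12. Length 3.

3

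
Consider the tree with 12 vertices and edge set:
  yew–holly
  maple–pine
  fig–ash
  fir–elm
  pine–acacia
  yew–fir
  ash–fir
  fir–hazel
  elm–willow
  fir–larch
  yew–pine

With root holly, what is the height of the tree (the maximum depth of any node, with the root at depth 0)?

4

A deepest node is fig, reached by holly–yew–fir–ash–fig.
That path has 4 edges, so the height is 4.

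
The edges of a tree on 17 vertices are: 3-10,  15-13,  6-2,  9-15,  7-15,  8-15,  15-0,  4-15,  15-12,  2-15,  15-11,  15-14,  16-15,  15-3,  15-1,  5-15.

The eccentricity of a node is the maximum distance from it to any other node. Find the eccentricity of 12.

A farthest node from 12 is 6 (10 also at distance 3).
The path 12-15-2-6 has 3 edges.

3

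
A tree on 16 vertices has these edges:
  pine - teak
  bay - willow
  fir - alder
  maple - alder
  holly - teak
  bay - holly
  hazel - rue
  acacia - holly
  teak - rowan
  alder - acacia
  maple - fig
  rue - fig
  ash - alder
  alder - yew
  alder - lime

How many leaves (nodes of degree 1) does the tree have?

Exactly 8 nodes have a single neighbour: ash, fir, hazel, lime, pine, rowan, willow, yew.

8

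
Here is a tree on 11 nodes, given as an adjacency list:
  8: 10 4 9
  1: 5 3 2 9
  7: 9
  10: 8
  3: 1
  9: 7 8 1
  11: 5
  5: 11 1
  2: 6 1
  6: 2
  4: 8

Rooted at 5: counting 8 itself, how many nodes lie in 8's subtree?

3

8's subtree: {8, 4, 10}, size 3.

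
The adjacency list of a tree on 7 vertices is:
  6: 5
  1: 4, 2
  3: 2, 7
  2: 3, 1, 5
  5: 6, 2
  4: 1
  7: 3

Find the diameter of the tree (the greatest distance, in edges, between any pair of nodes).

Starting from 4, a farthest node is 6 at distance 4.
One longest path: 4–1–2–5–6.
So the diameter is 4.

4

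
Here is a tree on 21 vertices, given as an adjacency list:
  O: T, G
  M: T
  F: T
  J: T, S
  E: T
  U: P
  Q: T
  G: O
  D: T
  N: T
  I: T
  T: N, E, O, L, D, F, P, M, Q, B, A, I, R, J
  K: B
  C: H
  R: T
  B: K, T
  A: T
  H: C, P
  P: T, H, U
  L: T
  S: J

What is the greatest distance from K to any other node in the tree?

A farthest node from K is C.
The path K-B-T-P-H-C has 5 edges.

5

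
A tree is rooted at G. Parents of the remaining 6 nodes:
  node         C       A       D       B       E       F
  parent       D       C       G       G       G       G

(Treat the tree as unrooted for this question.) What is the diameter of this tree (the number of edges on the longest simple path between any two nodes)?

A longest path is A - C - D - G - B, with 4 edges.

4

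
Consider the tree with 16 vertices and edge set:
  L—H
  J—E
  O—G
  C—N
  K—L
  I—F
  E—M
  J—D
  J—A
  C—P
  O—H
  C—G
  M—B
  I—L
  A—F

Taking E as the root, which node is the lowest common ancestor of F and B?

Ancestors of F (toward the root): F, A, J, E.
Ancestors of B: B, M, E.
The deepest node appearing in both lists is E.

E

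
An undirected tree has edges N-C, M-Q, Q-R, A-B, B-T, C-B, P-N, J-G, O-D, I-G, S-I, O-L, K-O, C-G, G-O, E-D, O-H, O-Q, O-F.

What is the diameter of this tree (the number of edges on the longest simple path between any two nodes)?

6

Starting from A, a farthest node is R at distance 6.
One longest path: A - B - C - G - O - Q - R.
So the diameter is 6.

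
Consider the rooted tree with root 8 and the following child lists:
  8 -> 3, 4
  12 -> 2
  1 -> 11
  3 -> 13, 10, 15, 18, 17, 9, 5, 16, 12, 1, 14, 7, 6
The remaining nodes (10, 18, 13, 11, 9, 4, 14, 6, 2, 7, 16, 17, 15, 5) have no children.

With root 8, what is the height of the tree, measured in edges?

11 sits deepest: 8 → 3 → 1 → 11 — 3 edges from the root.

3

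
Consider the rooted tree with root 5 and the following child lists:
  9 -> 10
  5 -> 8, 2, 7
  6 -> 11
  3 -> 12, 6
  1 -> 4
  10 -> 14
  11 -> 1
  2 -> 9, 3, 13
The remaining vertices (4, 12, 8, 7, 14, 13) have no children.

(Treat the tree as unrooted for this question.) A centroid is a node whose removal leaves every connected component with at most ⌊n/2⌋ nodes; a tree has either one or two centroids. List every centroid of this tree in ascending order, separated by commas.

2

If 2 is removed the pieces have sizes 6, 3, 3, 1, all ≤ ⌊14/2⌋ = 7.
No neighbour of 2 does as well, so 2 is the unique centroid.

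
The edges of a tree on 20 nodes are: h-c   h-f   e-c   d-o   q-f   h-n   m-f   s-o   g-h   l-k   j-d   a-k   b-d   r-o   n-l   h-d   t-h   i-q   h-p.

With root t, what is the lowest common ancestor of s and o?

Ancestors of s (toward the root): s, o, d, h, t.
Ancestors of o: o, d, h, t.
The deepest node appearing in both lists is o.

o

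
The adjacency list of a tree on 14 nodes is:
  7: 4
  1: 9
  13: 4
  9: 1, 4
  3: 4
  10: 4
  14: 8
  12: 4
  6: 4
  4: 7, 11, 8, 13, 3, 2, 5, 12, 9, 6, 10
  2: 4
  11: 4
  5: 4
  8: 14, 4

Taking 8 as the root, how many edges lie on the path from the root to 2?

Path from 8 to 2: 8 – 4 – 2, which has 2 edges.

2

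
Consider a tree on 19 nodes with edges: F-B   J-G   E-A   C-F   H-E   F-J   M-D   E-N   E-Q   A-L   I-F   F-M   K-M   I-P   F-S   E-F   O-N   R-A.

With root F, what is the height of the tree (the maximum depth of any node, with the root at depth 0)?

3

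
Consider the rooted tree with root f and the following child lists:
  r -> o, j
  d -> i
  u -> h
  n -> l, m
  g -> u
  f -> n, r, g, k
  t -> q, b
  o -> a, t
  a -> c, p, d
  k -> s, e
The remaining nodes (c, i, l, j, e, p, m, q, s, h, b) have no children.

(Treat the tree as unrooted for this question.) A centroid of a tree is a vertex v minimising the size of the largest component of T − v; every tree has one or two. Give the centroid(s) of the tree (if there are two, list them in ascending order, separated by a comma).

Delete r: the remaining components have sizes 10, 9, 1. Max 10 ≤ 10, so r is a centroid.
No neighbour of r does as well, so r is the unique centroid.

r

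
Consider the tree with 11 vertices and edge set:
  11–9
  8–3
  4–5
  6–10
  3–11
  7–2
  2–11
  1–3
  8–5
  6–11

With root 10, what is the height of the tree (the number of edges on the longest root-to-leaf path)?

The longest root-to-leaf path is 10 – 6 – 11 – 3 – 8 – 5 – 4 (6 edges).

6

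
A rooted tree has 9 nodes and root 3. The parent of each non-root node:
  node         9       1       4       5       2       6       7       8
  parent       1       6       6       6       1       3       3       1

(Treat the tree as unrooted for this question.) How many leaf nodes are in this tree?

Degree-1 nodes: 2, 4, 5, 7, 8, 9 — 6 of them.

6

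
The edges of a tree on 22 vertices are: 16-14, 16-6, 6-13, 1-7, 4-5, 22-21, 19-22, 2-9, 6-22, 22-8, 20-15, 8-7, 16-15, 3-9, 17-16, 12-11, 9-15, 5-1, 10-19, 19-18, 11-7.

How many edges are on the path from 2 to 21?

6

2–9–15–16–6–22–21: 6 edges.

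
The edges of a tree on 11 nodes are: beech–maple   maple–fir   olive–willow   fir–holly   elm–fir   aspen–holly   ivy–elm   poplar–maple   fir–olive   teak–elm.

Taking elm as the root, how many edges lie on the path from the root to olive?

2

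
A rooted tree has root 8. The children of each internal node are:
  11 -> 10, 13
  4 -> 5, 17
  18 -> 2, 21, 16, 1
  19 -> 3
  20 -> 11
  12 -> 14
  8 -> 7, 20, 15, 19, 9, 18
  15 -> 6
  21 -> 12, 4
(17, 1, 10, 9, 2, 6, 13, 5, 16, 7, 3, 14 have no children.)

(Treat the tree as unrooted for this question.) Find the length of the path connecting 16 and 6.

The path is 16–18–8–15–6, which has 4 edges.

4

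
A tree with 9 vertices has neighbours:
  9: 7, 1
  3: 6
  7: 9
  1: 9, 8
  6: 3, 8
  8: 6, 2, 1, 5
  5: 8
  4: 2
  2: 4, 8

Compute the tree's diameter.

5

Starting from 7, a farthest node is 4 at distance 5.
One longest path: 7–9–1–8–2–4.
So the diameter is 5.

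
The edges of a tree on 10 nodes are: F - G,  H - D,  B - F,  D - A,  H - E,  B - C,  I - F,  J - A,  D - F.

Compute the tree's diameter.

5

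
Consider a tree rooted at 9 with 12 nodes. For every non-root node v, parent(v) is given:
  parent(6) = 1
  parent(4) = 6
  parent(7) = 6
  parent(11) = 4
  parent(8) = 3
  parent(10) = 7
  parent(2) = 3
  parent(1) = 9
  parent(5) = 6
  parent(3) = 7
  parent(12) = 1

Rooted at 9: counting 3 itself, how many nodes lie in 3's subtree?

3

Descendants of 3 (including itself): 3, 8, 2. That's 3.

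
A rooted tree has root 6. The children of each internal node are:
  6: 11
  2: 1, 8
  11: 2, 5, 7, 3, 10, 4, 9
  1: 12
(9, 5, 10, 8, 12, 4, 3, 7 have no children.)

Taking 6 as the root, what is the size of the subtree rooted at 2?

4

Descendants of 2 (including itself): 2, 8, 1, 12. That's 4.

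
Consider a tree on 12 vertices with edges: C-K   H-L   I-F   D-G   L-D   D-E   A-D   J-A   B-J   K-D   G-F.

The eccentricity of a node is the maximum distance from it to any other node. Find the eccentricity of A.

4

Distances from A peak at 4, attained at I.
A–D–G–F–I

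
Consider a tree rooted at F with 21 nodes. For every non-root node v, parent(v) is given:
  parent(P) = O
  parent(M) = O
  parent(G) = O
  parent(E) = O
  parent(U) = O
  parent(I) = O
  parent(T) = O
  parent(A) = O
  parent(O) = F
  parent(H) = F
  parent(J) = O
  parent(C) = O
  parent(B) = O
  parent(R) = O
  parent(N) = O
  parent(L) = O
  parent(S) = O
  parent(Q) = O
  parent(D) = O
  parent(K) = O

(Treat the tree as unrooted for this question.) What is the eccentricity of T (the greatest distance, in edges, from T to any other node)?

3

A farthest node from T is H.
The path T–O–F–H has 3 edges.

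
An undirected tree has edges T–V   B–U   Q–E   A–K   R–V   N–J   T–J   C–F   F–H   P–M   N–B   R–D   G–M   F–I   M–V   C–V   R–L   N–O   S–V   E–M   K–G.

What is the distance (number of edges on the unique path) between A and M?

3

A–K–G–M: 3 edges.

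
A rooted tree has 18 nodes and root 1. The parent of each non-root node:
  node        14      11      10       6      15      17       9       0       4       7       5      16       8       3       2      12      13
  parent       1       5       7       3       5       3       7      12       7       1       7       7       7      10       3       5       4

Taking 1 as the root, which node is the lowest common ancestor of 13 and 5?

7

Ancestors of 13 (toward the root): 13, 4, 7, 1.
Ancestors of 5: 5, 7, 1.
The deepest node appearing in both lists is 7.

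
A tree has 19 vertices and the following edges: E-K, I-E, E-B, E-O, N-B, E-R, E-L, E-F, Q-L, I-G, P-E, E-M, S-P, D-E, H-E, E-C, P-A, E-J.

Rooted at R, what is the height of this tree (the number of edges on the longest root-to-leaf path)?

3

A deepest node is A, reached by R–E–P–A.
That path has 3 edges, so the height is 3.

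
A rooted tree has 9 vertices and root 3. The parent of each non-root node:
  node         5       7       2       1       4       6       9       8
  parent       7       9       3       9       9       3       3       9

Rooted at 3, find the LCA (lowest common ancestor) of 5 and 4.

Ancestors of 5 (toward the root): 5, 7, 9, 3.
Ancestors of 4: 4, 9, 3.
The deepest node appearing in both lists is 9.

9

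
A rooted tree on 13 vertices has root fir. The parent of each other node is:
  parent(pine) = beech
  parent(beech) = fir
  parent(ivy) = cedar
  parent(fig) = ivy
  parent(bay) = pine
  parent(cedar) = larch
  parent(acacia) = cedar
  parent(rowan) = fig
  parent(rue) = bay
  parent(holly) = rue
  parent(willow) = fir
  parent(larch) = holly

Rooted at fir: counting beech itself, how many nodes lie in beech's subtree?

Descendants of beech (including itself): beech, pine, bay, rue, holly, larch, cedar, acacia, ivy, fig, rowan. That's 11.

11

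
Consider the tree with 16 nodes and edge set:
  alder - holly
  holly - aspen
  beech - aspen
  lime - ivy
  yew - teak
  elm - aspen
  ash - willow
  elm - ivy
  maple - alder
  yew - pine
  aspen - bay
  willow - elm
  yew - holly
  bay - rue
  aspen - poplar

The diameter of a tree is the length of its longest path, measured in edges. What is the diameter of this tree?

BFS from maple reaches ash last, at distance 6; BFS from ash confirms no node is farther.
Path: maple-alder-holly-aspen-elm-willow-ash.

6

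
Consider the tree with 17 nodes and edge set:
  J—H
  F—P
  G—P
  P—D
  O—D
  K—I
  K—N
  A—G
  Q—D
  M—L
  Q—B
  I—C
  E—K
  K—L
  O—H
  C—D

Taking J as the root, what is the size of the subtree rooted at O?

15

O's subtree: {O, D, Q, C, P, B, I, F, G, K, A, L, N, E, M}, size 15.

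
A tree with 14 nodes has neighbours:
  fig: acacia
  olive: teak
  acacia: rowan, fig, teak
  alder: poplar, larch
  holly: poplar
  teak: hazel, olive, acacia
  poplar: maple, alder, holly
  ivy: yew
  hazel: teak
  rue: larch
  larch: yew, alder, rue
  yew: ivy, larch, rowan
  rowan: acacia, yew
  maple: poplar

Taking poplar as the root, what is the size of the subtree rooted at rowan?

6

Descendants of rowan (including itself): rowan, acacia, teak, fig, hazel, olive. That's 6.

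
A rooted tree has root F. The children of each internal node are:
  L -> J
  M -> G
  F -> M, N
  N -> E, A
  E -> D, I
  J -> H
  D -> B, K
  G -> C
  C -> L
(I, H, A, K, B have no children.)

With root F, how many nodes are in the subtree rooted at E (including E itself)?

E's subtree: {E, D, I, B, K}, size 5.

5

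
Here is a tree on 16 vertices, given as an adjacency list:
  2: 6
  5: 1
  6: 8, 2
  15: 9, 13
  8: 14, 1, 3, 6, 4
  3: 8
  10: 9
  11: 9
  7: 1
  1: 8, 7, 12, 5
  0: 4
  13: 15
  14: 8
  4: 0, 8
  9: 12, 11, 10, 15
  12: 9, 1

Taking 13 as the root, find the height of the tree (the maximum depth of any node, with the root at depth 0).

A deepest node is 2, reached by 13 – 15 – 9 – 12 – 1 – 8 – 6 – 2.
That path has 7 edges, so the height is 7.

7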